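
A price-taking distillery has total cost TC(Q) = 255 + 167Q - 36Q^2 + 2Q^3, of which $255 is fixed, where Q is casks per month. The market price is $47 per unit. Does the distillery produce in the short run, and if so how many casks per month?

Produce at Q = 10

Strip out fixed cost: VC = 167Q - 36Q^2 + 2Q^3. Then AVC = 167 - 36Q + 2Q^2 and MC = 167 - 72Q + 6Q^2.
AVC hits its minimum where MC = AVC, at Q = 9, giving min AVC = 167 - 36·9 + 2·9^2 = $5.
Since P = $47 ≥ min AVC = $5, price covers variable cost and the firm should produce.
Solving P = MC: 120 - 72Q + 6Q^2 = 0 ⇒ Q = 2 or 10. On the upward-sloping branch, Q* = 10.
Check: AVC at Q = 10 is $7 ≤ P, so revenue covers variable cost.
Profit = P·Q − TC = 47·10 − 325 = $145.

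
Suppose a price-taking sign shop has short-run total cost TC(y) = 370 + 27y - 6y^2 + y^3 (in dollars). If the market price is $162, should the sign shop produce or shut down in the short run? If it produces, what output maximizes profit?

From TC, MC = TC'(y) = 27 - 12y + 3y^2 and AVC = VC/y = 27 - 6y + y^2.
AVC hits its minimum where MC = AVC, at y = 3, giving min AVC = 27 - 6·3 + 3^2 = $18.
Because $162 ≥ $18, revenue can cover variable cost; the firm operates.
Solving P = MC: -135 - 12y + 3y^2 = 0 ⇒ y = -5 or 9. On the upward-sloping branch, y* = 9.
Check: AVC at y = 9 is $54 ≤ P, so revenue covers variable cost.
Profit = P·y − TC = 162·9 − 856 = $602.

Produce at y = 9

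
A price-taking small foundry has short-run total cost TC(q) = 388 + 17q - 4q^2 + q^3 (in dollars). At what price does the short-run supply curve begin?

Short-run supply begins at min AVC. From VC = 17q - 4q^2 + q^3, AVC = 17 - 4q + q^2.
dAVC/dq = -4 + 2q = 0 gives q = 2. min AVC = 17 - 4·2 + 2^2 = 13.
For P < $13 the firm produces nothing.

$13 per unit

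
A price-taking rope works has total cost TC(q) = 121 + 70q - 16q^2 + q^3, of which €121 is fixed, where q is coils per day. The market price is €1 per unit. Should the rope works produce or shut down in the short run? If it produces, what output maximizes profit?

Shut down

Strip out fixed cost: VC = 70q - 16q^2 + q^3. Then AVC = 70 - 16q + q^2 and MC = 70 - 32q + 3q^2.
AVC is minimized where dAVC/dq = -16 + 2q = 0, at q = 8; min AVC = 70 - 16·8 + 8^2 = €6.
Since P = €1 < min AVC = €6, price fails to cover variable cost at any output.
Shutting down limits the loss to fixed cost, €121.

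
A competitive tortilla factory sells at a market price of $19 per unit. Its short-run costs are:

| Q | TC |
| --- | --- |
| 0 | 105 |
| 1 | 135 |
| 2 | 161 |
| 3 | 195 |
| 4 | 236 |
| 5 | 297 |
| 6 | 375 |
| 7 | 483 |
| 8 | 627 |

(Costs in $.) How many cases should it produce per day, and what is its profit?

Q = 0 (shut down); profit = -$105

Profit at each row (π = 19Q − TC): Q=0: -105; Q=1: -116; Q=2: -123; Q=3: -138; Q=4: -160; Q=5: -202; Q=6: -261; Q=7: -350; Q=8: -475.
Profit is highest at Q = 0. Equivalently, the lowest AVC in the table is 56/2 ≈ $28 at Q = 2, and P = $19 falls below it — price never covers variable cost, so the firm shuts down and loses only its fixed cost.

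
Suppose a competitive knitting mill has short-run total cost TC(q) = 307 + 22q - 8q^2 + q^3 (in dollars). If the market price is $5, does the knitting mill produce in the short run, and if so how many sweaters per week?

Strip out fixed cost: VC = 22q - 8q^2 + q^3. Then AVC = 22 - 8q + q^2 and MC = 22 - 16q + 3q^2.
The AVC parabola has its vertex at q = 8/2 = 4, where AVC = 22 - 8·4 + 4^2 = $6.
Since P = $5 < min AVC = $6, price fails to cover variable cost at any output.
Best response: produce nothing and absorb the $307 fixed cost.

Shut down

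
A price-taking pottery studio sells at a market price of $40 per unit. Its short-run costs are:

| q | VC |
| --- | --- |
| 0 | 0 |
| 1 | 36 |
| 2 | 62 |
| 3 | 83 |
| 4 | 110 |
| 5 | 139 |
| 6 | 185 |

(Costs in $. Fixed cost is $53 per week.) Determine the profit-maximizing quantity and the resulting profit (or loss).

Profit at each row (π = 40q − TC): q=0: -53; q=1: -49; q=2: -35; q=3: -16; q=4: -3; q=5: 8; q=6: 2.
Profit is maximized at q = 5. AVC there is 139/5 = $27.80 ≤ P, so producing beats shutting down (which would give -$53).

q = 5; profit = $8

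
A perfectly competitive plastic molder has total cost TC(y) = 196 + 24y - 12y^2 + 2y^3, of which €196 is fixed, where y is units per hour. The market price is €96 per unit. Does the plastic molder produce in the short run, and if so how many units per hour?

From TC, MC = TC'(y) = 24 - 24y + 6y^2 and AVC = VC/y = 24 - 12y + 2y^2.
The AVC parabola has its vertex at y = 12/4 = 3, where AVC = 24 - 12·3 + 2·3^2 = €6.
Because €96 ≥ €6, revenue can cover variable cost; the firm operates.
Set P = MC: 96 = 24 - 24y + 6y^2 → -72 - 24y + 6y^2 = 0. The roots are y = -2 and y = 6; the profit-maximizing output is on the rising part of MC, so y* = 6.
Check: AVC at y = 6 is €24 ≤ P, so revenue covers variable cost.
Profit = P·y − TC = 96·6 − 340 = €236.

Produce at y = 6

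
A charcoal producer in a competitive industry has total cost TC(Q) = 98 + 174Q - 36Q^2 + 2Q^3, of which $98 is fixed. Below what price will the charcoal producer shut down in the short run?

$12 per unit

The firm shuts down when price falls below the minimum of average variable cost. AVC = VC/Q = 174 - 36Q + 2Q^2.
dAVC/dQ = -36 + 4Q = 0 gives Q = 9. min AVC = 174 - 36·9 + 2·9^2 = 12.
The firm shuts down for any P below $12.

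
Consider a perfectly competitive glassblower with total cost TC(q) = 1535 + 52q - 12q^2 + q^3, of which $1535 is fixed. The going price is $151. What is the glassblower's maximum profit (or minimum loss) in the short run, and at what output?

Profit = -$325 at q = 11

AVC = 52 - 12q + q^2; min AVC = $16 at q = 6. Since P = $151 ≥ min AVC, the firm produces.
With MC = 52 - 24q + 3q^2, P = MC on the upward-sloping part at q* = 11.
TR = 151·11 = 1661. TC = 1535 + 451 = 1986. Profit = 1661 − 1986 = -$325.
Shutting down would mean losing the fixed cost of $1535, so operating at a loss of $325 is better by $1210.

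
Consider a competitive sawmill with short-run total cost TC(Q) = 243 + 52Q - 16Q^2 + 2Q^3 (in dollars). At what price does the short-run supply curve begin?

$20 per unit

The firm shuts down when price falls below the minimum of average variable cost. AVC = VC/Q = 52 - 16Q + 2Q^2.
At the minimum of AVC, MC = AVC. MC = 52 - 32Q + 6Q^2; setting MC = AVC gives 4Q^2 - 16Q = 0, so Q = 4. min AVC = 20.
So the shutdown price is $20.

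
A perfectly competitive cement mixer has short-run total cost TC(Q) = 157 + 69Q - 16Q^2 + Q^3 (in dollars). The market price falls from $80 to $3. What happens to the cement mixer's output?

AVC = 69 - 16Q + Q^2, minimized at Q = 8 where min AVC = $5. MC = 69 - 32Q + 3Q^2.
With P = $80 above the shutdown price, P = MC gives Q = 11.
At P = $3 < min AVC = $5, price no longer covers variable cost at any output, so the firm shuts down: Q = 0.

Output falls from 11 to 0 (the firm shuts down)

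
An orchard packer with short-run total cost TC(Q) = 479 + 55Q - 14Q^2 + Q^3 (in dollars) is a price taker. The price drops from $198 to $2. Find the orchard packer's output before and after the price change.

MC = 55 - 28Q + 3Q^2; the shutdown threshold is min AVC = $6 (at Q = 7).
With P = $198 above the shutdown price, P = MC gives Q = 13.
At P = $2 < min AVC = $6, price no longer covers variable cost at any output, so the firm shuts down: Q = 0.

Output falls from 13 to 0 (the firm shuts down)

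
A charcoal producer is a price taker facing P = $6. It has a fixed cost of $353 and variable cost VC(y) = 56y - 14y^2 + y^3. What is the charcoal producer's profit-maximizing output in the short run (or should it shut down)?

Shut down

Variable cost is VC = 56y - 14y^2 + y^3, so AVC = VC/y = 56 - 14y + y^2 and MC = dTC/dy = 56 - 28y + 3y^2.
AVC is minimized where dAVC/dy = -14 + 2y = 0, at y = 7; min AVC = 56 - 14·7 + 7^2 = $7.
P = $6 lies below min AVC = $7; no output level covers variable cost.
Shutting down limits the loss to fixed cost, $353.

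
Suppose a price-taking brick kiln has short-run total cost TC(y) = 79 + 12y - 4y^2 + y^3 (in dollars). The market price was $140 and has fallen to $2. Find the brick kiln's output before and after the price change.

Output falls from 8 to 0 (the firm shuts down)

MC = 12 - 8y + 3y^2; the shutdown threshold is min AVC = $8 (at y = 2).
At P = $140 ≥ min AVC, set P = MC on the rising branch: y = 8.
At P = $2 < min AVC = $8, price no longer covers variable cost at any output, so the firm shuts down: y = 0.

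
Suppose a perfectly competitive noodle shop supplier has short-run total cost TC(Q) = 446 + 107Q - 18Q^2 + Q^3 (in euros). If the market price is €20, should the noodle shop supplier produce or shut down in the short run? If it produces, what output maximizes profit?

From TC, MC = TC'(Q) = 107 - 36Q + 3Q^2 and AVC = VC/Q = 107 - 18Q + Q^2.
AVC hits its minimum where MC = AVC, at Q = 9, giving min AVC = 107 - 18·9 + 9^2 = €26.
With P < min AVC (€20 < €26), every unit sold adds to the loss.
The firm minimizes its loss by shutting down and losing only its fixed cost of €446.

Shut down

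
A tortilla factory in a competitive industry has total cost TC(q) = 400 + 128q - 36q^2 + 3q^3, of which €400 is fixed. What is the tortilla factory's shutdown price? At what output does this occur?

€20 per unit, at q = 6

Short-run supply begins at min AVC. From VC = 128q - 36q^2 + 3q^3, AVC = 128 - 36q + 3q^2.
dAVC/dq = -36 + 6q = 0 gives q = 6. min AVC = 128 - 36·6 + 3·6^2 = 20.
For P < €20 the firm produces nothing.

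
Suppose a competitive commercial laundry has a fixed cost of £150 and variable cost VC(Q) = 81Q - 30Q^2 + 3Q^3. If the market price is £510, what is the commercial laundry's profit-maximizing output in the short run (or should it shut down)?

Produce at Q = 11

Strip out fixed cost: VC = 81Q - 30Q^2 + 3Q^3. Then AVC = 81 - 30Q + 3Q^2 and MC = 81 - 60Q + 9Q^2.
AVC is minimized where dAVC/dQ = -30 + 6Q = 0, at Q = 5; min AVC = 81 - 30·5 + 3·5^2 = £6.
Since P = £510 ≥ min AVC = £6, price covers variable cost and the firm should produce.
Set P = MC: 510 = 81 - 60Q + 9Q^2 → -429 - 60Q + 9Q^2 = 0. The roots are Q = -13/3 and Q = 11; the profit-maximizing output is on the rising part of MC, so Q* = 11.
Check: AVC at Q = 11 is £114 ≤ P, so revenue covers variable cost.
Profit = P·Q − TC = 510·11 − 1404 = £4206.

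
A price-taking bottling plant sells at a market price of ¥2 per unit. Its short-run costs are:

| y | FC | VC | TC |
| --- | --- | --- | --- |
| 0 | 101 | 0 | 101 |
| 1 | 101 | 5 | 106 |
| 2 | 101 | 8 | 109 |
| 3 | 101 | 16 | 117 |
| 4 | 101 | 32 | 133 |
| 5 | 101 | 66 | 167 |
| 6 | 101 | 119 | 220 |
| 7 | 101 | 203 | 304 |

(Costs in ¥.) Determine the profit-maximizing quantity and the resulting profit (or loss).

Profit at each row (π = 2y − TC): y=0: -101; y=1: -104; y=2: -105; y=3: -111; y=4: -125; y=5: -157; y=6: -208; y=7: -290.
Profit is highest at y = 0. Equivalently, the lowest AVC in the table is 8/2 ≈ ¥4 at y = 2, and P = ¥2 falls below it — price never covers variable cost, so the firm shuts down and loses only its fixed cost.

y = 0 (shut down); profit = -¥101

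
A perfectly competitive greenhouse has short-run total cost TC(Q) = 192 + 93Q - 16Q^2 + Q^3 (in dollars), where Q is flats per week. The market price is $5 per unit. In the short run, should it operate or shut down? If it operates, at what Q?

Shut down

From TC, MC = TC'(Q) = 93 - 32Q + 3Q^2 and AVC = VC/Q = 93 - 16Q + Q^2.
The AVC parabola has its vertex at Q = 16/2 = 8, where AVC = 93 - 16·8 + 8^2 = $29.
Since P = $5 < min AVC = $29, price fails to cover variable cost at any output.
Shutting down limits the loss to fixed cost, $192.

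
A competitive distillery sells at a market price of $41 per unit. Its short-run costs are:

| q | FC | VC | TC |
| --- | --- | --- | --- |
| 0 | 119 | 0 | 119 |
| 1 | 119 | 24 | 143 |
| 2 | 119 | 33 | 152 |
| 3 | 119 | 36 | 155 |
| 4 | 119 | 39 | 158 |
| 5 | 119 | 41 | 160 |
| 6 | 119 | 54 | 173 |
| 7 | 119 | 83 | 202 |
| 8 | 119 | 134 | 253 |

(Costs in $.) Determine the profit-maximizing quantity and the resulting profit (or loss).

Tabulate TR − TC: q=0: -119; q=1: -102; q=2: -70; q=3: -32; q=4: 6; q=5: 45; q=6: 73; q=7: 85; q=8: 75.
Profit is maximized at q = 7. AVC there is 83/7 = $11.86 ≤ P, so producing beats shutting down (which would give -$119).

q = 7; profit = $85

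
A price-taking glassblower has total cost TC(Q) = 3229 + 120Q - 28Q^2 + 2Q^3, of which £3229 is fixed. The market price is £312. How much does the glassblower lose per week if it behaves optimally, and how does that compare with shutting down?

AVC = 120 - 28Q + 2Q^2; min AVC = £22 at Q = 7. Since P = £312 ≥ min AVC, the firm produces.
MC = 120 - 56Q + 6Q^2. Setting P = MC and taking the root on the rising branch gives Q* = 12.
TR = 312·12 = 3744. TC = 3229 + 864 = 4093. Profit = 3744 − 4093 = -£349.
That loss of £349 beats the £3229 the firm would lose by shutting down; producing recovers £2880 of fixed cost.

Profit = -£349 at Q = 12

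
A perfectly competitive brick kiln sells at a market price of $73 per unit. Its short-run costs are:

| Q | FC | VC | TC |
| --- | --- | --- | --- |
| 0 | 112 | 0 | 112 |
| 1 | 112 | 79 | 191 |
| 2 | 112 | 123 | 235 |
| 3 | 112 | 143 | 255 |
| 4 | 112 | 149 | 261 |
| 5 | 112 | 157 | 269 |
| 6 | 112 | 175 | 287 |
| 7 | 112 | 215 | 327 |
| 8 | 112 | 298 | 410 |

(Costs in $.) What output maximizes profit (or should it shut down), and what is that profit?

Q = 7; profit = $184

Compute π = P·Q − TC at each output: Q=0: -112; Q=1: -118; Q=2: -89; Q=3: -36; Q=4: 31; Q=5: 96; Q=6: 151; Q=7: 184; Q=8: 174.
Profit is maximized at Q = 7. AVC there is 215/7 = $30.71 ≤ P, so producing beats shutting down (which would give -$112).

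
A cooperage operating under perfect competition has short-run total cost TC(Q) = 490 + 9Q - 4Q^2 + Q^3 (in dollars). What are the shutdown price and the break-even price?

Shutdown price = min AVC. AVC = 9 - 4Q + Q^2, with vertex at Q = 2 and minimum $5.
ATC = 490/Q + 9 - 4Q + Q^2. Setting dATC/dQ = −490/Q^2 − 4 + 2Q = 0 gives Q = 7 (since 2·7^3 − 4·7^2 = 490).
min ATC = 490/7 + 9 − 4·7 + 7^2 = $100. That is the break-even price.
Between these two prices the firm operates at a loss; above $100 it earns a profit.

Shutdown price = $5; break-even price = $100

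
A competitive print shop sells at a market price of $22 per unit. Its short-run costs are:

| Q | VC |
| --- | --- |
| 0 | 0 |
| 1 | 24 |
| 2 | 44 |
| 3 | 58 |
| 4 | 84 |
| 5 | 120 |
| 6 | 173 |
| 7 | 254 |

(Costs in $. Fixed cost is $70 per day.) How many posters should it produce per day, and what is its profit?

Compute π = P·Q − TC at each output: Q=0: -70; Q=1: -72; Q=2: -70; Q=3: -62; Q=4: -66; Q=5: -80; Q=6: -111; Q=7: -170.
Profit is maximized at Q = 3. AVC there is 58/3 = $19.33 ≤ P, so producing beats shutting down (which would give -$70).

Q = 3; profit = -$62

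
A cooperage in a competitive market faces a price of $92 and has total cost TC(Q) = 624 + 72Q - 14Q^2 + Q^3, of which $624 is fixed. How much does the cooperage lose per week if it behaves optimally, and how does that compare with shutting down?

AVC = 72 - 14Q + Q^2 has its minimum $23 at Q = 7; price $92 clears that bar, so the firm operates.
MC = 72 - 28Q + 3Q^2. Setting P = MC and taking the root on the rising branch gives Q* = 10.
TR = 92·10 = 920. TC = 624 + 320 = 944. Profit = 920 − 944 = -$24.
Shutting down would mean losing the fixed cost of $624, so operating at a loss of $24 is better by $600.

Profit = -$24 at Q = 10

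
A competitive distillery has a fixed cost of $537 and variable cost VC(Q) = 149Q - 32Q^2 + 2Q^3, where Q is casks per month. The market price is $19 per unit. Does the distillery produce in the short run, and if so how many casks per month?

From TC, MC = TC'(Q) = 149 - 64Q + 6Q^2 and AVC = VC/Q = 149 - 32Q + 2Q^2.
The AVC parabola has its vertex at Q = 32/4 = 8, where AVC = 149 - 32·8 + 2·8^2 = $21.
With P < min AVC ($19 < $21), every unit sold adds to the loss.
The firm minimizes its loss by shutting down and losing only its fixed cost of $537.

Shut down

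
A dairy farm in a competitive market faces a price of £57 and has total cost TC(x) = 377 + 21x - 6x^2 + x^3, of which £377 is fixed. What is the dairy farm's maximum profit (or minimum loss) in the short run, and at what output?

Profit = -£161 at x = 6

AVC = 21 - 6x + x^2; min AVC = £12 at x = 3. Since P = £57 ≥ min AVC, the firm produces.
MC = 21 - 12x + 3x^2. Setting P = MC and taking the root on the rising branch gives x* = 6.
TR = 57·6 = 342. TC = 377 + 126 = 503. Profit = 342 − 503 = -£161.
That loss of £161 beats the £377 the firm would lose by shutting down; producing recovers £216 of fixed cost.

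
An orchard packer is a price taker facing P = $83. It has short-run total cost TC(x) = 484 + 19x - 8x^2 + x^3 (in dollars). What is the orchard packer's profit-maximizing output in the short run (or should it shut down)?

Produce at x = 8

Strip out fixed cost: VC = 19x - 8x^2 + x^3. Then AVC = 19 - 8x + x^2 and MC = 19 - 16x + 3x^2.
AVC hits its minimum where MC = AVC, at x = 4, giving min AVC = 19 - 8·4 + 4^2 = $3.
Because $83 ≥ $3, revenue can cover variable cost; the firm operates.
P = MC gives -64 - 16x + 3x^2 = 0, with roots -8/3 and 8. Take the larger (rising MC): x* = 8.
Check: AVC at x = 8 is $19 ≤ P, so revenue covers variable cost.
Profit = P·x − TC = 83·8 − 636 = $28.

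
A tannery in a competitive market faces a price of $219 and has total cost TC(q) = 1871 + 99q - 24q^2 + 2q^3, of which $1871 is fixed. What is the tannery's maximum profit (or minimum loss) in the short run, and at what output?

AVC = 99 - 24q + 2q^2 has its minimum $27 at q = 6; price $219 clears that bar, so the firm operates.
MC = 99 - 48q + 6q^2. Setting P = MC and taking the root on the rising branch gives q* = 10.
TR = 219·10 = 2190. TC = 1871 + 590 = 2461. Profit = 2190 − 2461 = -$271.
Shutting down would mean losing the fixed cost of $1871, so operating at a loss of $271 is better by $1600.

Profit = -$271 at q = 10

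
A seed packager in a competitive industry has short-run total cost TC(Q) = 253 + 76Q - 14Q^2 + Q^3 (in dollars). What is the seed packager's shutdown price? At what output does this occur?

The shutdown price is the minimum of AVC. VC = 76Q - 14Q^2 + Q^3, so AVC = 76 - 14Q + Q^2.
At the minimum of AVC, MC = AVC. MC = 76 - 28Q + 3Q^2; setting MC = AVC gives 2Q^2 - 14Q = 0, so Q = 7. min AVC = 27.
The firm shuts down for any P below $27.

$27 per unit, at Q = 7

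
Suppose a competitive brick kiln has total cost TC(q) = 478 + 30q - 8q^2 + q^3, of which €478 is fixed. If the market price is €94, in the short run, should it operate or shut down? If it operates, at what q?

Produce at q = 8

Strip out fixed cost: VC = 30q - 8q^2 + q^3. Then AVC = 30 - 8q + q^2 and MC = 30 - 16q + 3q^2.
AVC hits its minimum where MC = AVC, at q = 4, giving min AVC = 30 - 8·4 + 4^2 = €14.
Because €94 ≥ €14, revenue can cover variable cost; the firm operates.
Set P = MC: 94 = 30 - 16q + 3q^2 → -64 - 16q + 3q^2 = 0. The roots are q = -8/3 and q = 8; the profit-maximizing output is on the rising part of MC, so q* = 8.
Check: AVC at q = 8 is €30 ≤ P, so revenue covers variable cost.
Profit = P·q − TC = 94·8 − 718 = €34.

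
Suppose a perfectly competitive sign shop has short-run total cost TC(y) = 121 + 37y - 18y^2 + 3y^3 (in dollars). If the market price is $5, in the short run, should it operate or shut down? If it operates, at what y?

From TC, MC = TC'(y) = 37 - 36y + 9y^2 and AVC = VC/y = 37 - 18y + 3y^2.
The AVC parabola has its vertex at y = 18/6 = 3, where AVC = 37 - 18·3 + 3·3^2 = $10.
With P < min AVC ($5 < $10), every unit sold adds to the loss.
Best response: produce nothing and absorb the $121 fixed cost.

Shut down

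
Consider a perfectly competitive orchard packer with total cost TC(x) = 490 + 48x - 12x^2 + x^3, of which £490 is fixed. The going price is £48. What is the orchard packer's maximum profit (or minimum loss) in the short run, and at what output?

Profit = -£234 at x = 8

AVC = 48 - 12x + x^2 has its minimum £12 at x = 6; price £48 clears that bar, so the firm operates.
MC = 48 - 24x + 3x^2. Setting P = MC and taking the root on the rising branch gives x* = 8.
TR = 48·8 = 384. TC = 490 + 128 = 618. Profit = 384 − 618 = -£234.
By producing, the firm covers all variable cost plus £256 of fixed cost; shutting down would lose the full £490.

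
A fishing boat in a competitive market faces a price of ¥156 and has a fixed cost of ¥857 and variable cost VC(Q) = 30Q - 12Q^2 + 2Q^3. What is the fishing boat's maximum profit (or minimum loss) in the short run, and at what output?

Profit = -¥73 at Q = 7

AVC = 30 - 12Q + 2Q^2 has its minimum ¥12 at Q = 3; price ¥156 clears that bar, so the firm operates.
MC = 30 - 24Q + 6Q^2. Setting P = MC and taking the root on the rising branch gives Q* = 7.
TR = 156·7 = 1092. TC = 857 + 308 = 1165. Profit = 1092 − 1165 = -¥73.
That loss of ¥73 beats the ¥857 the firm would lose by shutting down; producing recovers ¥784 of fixed cost.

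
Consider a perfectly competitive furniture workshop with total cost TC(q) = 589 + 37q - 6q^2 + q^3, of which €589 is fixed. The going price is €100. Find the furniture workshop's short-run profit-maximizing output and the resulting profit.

AVC = 37 - 6q + q^2; min AVC = €28 at q = 3. Since P = €100 ≥ min AVC, the firm produces.
With MC = 37 - 12q + 3q^2, P = MC on the upward-sloping part at q* = 7.
TR = 100·7 = 700. TC = 589 + 308 = 897. Profit = 700 − 897 = -€197.
That loss of €197 beats the €589 the firm would lose by shutting down; producing recovers €392 of fixed cost.

Profit = -€197 at q = 7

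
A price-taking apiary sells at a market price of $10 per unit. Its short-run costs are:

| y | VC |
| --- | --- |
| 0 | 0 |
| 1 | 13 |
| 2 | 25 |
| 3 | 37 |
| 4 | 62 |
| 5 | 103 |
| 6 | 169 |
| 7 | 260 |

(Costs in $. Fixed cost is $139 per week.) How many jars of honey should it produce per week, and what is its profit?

y = 0 (shut down); profit = -$139

Profit at each row (π = 10y − TC): y=0: -139; y=1: -142; y=2: -144; y=3: -146; y=4: -161; y=5: -192; y=6: -248; y=7: -329.
Profit is highest at y = 0. Equivalently, the lowest AVC in the table is 37/3 ≈ $12.33 at y = 3, and P = $10 falls below it — price never covers variable cost, so the firm shuts down and loses only its fixed cost.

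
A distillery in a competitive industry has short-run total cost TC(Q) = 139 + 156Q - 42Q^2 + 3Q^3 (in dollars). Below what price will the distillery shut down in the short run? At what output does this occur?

$9 per unit, at Q = 7

The firm shuts down when price falls below the minimum of average variable cost. AVC = VC/Q = 156 - 42Q + 3Q^2.
At the minimum of AVC, MC = AVC. MC = 156 - 84Q + 9Q^2; setting MC = AVC gives 6Q^2 - 42Q = 0, so Q = 7. min AVC = 9.
So the shutdown price is $9.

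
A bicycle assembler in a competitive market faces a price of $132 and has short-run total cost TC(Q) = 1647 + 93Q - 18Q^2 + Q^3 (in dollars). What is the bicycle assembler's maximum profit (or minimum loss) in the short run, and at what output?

AVC = 93 - 18Q + Q^2 has its minimum $12 at Q = 9; price $132 clears that bar, so the firm operates.
With MC = 93 - 36Q + 3Q^2, P = MC on the upward-sloping part at Q* = 13.
TR = 132·13 = 1716. TC = 1647 + 364 = 2011. Profit = 1716 − 2011 = -$295.
That loss of $295 beats the $1647 the firm would lose by shutting down; producing recovers $1352 of fixed cost.

Profit = -$295 at Q = 13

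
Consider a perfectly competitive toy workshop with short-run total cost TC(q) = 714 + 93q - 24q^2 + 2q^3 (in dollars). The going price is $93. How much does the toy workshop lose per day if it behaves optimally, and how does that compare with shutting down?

Profit = -$202 at q = 8

AVC = 93 - 24q + 2q^2 has its minimum $21 at q = 6; price $93 clears that bar, so the firm operates.
MC = 93 - 48q + 6q^2. Setting P = MC and taking the root on the rising branch gives q* = 8.
TR = 93·8 = 744. TC = 714 + 232 = 946. Profit = 744 − 946 = -$202.
Shutting down would mean losing the fixed cost of $714, so operating at a loss of $202 is better by $512.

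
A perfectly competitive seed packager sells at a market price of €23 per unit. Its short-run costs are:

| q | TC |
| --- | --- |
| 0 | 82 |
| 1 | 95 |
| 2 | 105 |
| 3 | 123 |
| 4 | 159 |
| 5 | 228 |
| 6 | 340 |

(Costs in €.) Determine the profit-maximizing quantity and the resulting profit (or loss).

q = 3; profit = -€54

Tabulate TR − TC: q=0: -82; q=1: -72; q=2: -59; q=3: -54; q=4: -67; q=5: -113; q=6: -202.
Profit is maximized at q = 3. AVC there is 41/3 = €13.67 ≤ P, so producing beats shutting down (which would give -€82).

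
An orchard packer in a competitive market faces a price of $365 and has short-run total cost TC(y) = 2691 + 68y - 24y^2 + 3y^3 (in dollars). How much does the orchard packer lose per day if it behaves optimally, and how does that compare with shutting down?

AVC = 68 - 24y + 3y^2; min AVC = $20 at y = 4. Since P = $365 ≥ min AVC, the firm produces.
MC = 68 - 48y + 9y^2. Setting P = MC and taking the root on the rising branch gives y* = 9.
TR = 365·9 = 3285. TC = 2691 + 855 = 3546. Profit = 3285 − 3546 = -$261.
That loss of $261 beats the $2691 the firm would lose by shutting down; producing recovers $2430 of fixed cost.

Profit = -$261 at y = 9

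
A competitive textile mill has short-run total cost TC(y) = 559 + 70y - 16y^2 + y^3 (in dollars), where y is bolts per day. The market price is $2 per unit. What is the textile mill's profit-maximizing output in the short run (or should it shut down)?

Variable cost is VC = 70y - 16y^2 + y^3, so AVC = VC/y = 70 - 16y + y^2 and MC = dTC/dy = 70 - 32y + 3y^2.
The AVC parabola has its vertex at y = 16/2 = 8, where AVC = 70 - 16·8 + 8^2 = $6.
With P < min AVC ($2 < $6), every unit sold adds to the loss.
Shutting down limits the loss to fixed cost, $559.

Shut down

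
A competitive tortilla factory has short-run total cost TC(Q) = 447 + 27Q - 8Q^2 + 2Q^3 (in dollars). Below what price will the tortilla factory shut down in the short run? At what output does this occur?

$19 per unit, at Q = 2

Short-run supply begins at min AVC. From VC = 27Q - 8Q^2 + 2Q^3, AVC = 27 - 8Q + 2Q^2.
dAVC/dQ = -8 + 4Q = 0 gives Q = 2. min AVC = 27 - 8·2 + 2·2^2 = 19.
So the shutdown price is $19.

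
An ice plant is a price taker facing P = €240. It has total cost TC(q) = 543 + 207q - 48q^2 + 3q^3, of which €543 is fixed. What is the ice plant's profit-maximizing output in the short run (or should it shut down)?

From TC, MC = TC'(q) = 207 - 96q + 9q^2 and AVC = VC/q = 207 - 48q + 3q^2.
AVC is minimized where dAVC/dq = -48 + 6q = 0, at q = 8; min AVC = 207 - 48·8 + 3·8^2 = €15.
Since P = €240 ≥ min AVC = €15, price covers variable cost and the firm should produce.
Set P = MC: 240 = 207 - 96q + 9q^2 → -33 - 96q + 9q^2 = 0. The roots are q = -1/3 and q = 11; the profit-maximizing output is on the rising part of MC, so q* = 11.
Check: AVC at q = 11 is €42 ≤ P, so revenue covers variable cost.
Profit = P·q − TC = 240·11 − 1005 = €1635.

Produce at q = 11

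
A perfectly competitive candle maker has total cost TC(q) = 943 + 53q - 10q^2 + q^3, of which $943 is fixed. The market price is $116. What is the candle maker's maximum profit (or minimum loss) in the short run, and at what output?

Profit = -$295 at q = 9

AVC = 53 - 10q + q^2; min AVC = $28 at q = 5. Since P = $116 ≥ min AVC, the firm produces.
With MC = 53 - 20q + 3q^2, P = MC on the upward-sloping part at q* = 9.
TR = 116·9 = 1044. TC = 943 + 396 = 1339. Profit = 1044 − 1339 = -$295.
That loss of $295 beats the $943 the firm would lose by shutting down; producing recovers $648 of fixed cost.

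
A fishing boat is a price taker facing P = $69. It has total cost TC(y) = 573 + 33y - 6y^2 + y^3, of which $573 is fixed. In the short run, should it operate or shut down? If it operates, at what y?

Variable cost is VC = 33y - 6y^2 + y^3, so AVC = VC/y = 33 - 6y + y^2 and MC = dTC/dy = 33 - 12y + 3y^2.
AVC hits its minimum where MC = AVC, at y = 3, giving min AVC = 33 - 6·3 + 3^2 = $24.
Since P = $69 ≥ min AVC = $24, price covers variable cost and the firm should produce.
Set P = MC: 69 = 33 - 12y + 3y^2 → -36 - 12y + 3y^2 = 0. The roots are y = -2 and y = 6; the profit-maximizing output is on the rising part of MC, so y* = 6.
Check: AVC at y = 6 is $33 ≤ P, so revenue covers variable cost.
Profit = P·y − TC = 69·6 − 771 = -$357, a loss, but smaller than the $573 fixed cost the firm would lose by shutting down.

Produce at y = 6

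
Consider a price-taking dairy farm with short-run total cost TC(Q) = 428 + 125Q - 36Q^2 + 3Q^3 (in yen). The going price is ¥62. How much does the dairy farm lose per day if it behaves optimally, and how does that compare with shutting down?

Profit = -¥134 at Q = 7

AVC = 125 - 36Q + 3Q^2; min AVC = ¥17 at Q = 6. Since P = ¥62 ≥ min AVC, the firm produces.
MC = 125 - 72Q + 9Q^2. Setting P = MC and taking the root on the rising branch gives Q* = 7.
TR = 62·7 = 434. TC = 428 + 140 = 568. Profit = 434 − 568 = -¥134.
By producing, the firm covers all variable cost plus ¥294 of fixed cost; shutting down would lose the full ¥428.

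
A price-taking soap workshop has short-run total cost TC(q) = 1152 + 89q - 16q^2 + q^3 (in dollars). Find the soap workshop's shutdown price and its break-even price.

Shutdown price = min AVC. AVC = 89 - 16q + q^2, with vertex at q = 8 and minimum $25.
ATC = 1152/q + 89 - 16q + q^2. Setting dATC/dq = −1152/q^2 − 16 + 2q = 0 gives q = 12 (since 2·12^3 − 16·12^2 = 1152).
min ATC = 1152/12 + 89 − 16·12 + 12^2 = $137. That is the break-even price.
For $25 ≤ P < $137 the firm produces at a loss; below $25 it shuts down.

Shutdown price = $25; break-even price = $137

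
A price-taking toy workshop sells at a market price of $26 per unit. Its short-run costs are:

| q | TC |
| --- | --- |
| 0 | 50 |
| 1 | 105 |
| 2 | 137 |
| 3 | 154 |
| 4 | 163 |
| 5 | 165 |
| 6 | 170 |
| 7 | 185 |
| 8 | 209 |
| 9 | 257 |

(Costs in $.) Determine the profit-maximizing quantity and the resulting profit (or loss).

Tabulate TR − TC: q=0: -50; q=1: -79; q=2: -85; q=3: -76; q=4: -59; q=5: -35; q=6: -14; q=7: -3; q=8: -1; q=9: -23.
Profit is maximized at q = 8. AVC there is 159/8 = $19.88 ≤ P, so producing beats shutting down (which would give -$50).

q = 8; profit = -$1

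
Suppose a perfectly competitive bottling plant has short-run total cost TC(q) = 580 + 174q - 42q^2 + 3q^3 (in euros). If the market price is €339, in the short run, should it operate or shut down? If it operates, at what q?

From TC, MC = TC'(q) = 174 - 84q + 9q^2 and AVC = VC/q = 174 - 42q + 3q^2.
The AVC parabola has its vertex at q = 42/6 = 7, where AVC = 174 - 42·7 + 3·7^2 = €27.
Since P = €339 ≥ min AVC = €27, price covers variable cost and the firm should produce.
Set P = MC: 339 = 174 - 84q + 9q^2 → -165 - 84q + 9q^2 = 0. The roots are q = -5/3 and q = 11; the profit-maximizing output is on the rising part of MC, so q* = 11.
Check: AVC at q = 11 is €75 ≤ P, so revenue covers variable cost.
Profit = P·q − TC = 339·11 − 1405 = €2324.

Produce at q = 11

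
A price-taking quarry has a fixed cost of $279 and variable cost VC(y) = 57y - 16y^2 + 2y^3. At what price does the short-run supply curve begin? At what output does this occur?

The shutdown price is the minimum of AVC. VC = 57y - 16y^2 + 2y^3, so AVC = 57 - 16y + 2y^2.
At the minimum of AVC, MC = AVC. MC = 57 - 32y + 6y^2; setting MC = AVC gives 4y^2 - 16y = 0, so y = 4. min AVC = 25.
For P < $25 the firm produces nothing.

$25 per unit, at y = 4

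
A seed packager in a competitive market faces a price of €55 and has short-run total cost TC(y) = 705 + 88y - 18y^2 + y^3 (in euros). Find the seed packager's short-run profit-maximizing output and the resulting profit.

Profit = -€221 at y = 11

AVC = 88 - 18y + y^2 has its minimum €7 at y = 9; price €55 clears that bar, so the firm operates.
MC = 88 - 36y + 3y^2. Setting P = MC and taking the root on the rising branch gives y* = 11.
TR = 55·11 = 605. TC = 705 + 121 = 826. Profit = 605 − 826 = -€221.
That loss of €221 beats the €705 the firm would lose by shutting down; producing recovers €484 of fixed cost.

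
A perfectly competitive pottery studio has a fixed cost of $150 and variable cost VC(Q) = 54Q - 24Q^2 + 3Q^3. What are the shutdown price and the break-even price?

Shutdown price = $6; break-even price = $39

Shutdown price = min AVC. AVC = 54 - 24Q + 3Q^2, with vertex at Q = 4 and minimum $6.
ATC = 150/Q + 54 - 24Q + 3Q^2. Setting dATC/dQ = −150/Q^2 − 24 + 6Q = 0 gives Q = 5 (since 6·5^3 − 24·5^2 = 150).
min ATC = 150/5 + 54 − 24·5 + 3·5^2 = $39. That is the break-even price.
For $6 ≤ P < $39 the firm produces at a loss; below $6 it shuts down.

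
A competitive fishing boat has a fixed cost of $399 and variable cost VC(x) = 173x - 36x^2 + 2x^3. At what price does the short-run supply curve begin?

$11 per unit

Short-run supply begins at min AVC. From VC = 173x - 36x^2 + 2x^3, AVC = 173 - 36x + 2x^2.
dAVC/dx = -36 + 4x = 0 gives x = 9. min AVC = 173 - 36·9 + 2·9^2 = 11.
For P < $11 the firm produces nothing.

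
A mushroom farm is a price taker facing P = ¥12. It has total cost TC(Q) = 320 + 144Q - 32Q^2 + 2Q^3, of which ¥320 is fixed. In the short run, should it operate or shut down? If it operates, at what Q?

Shut down

From TC, MC = TC'(Q) = 144 - 64Q + 6Q^2 and AVC = VC/Q = 144 - 32Q + 2Q^2.
AVC is minimized where dAVC/dQ = -32 + 4Q = 0, at Q = 8; min AVC = 144 - 32·8 + 2·8^2 = ¥16.
Since P = ¥12 < min AVC = ¥16, price fails to cover variable cost at any output.
Best response: produce nothing and absorb the ¥320 fixed cost.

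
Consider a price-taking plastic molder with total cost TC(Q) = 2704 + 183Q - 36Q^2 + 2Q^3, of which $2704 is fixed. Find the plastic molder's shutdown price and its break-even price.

AVC = 183 - 36Q + 2Q^2; minimized at Q = 9, giving min AVC = $21. That is the shutdown price.
ATC = 2704/Q + 183 - 36Q + 2Q^2. Setting dATC/dQ = −2704/Q^2 − 36 + 4Q = 0 gives Q = 13 (since 4·13^3 − 36·13^2 = 2704).
min ATC = 2704/13 + 183 − 36·13 + 2·13^2 = $261. That is the break-even price.
Between these two prices the firm operates at a loss; above $261 it earns a profit.

Shutdown price = $21; break-even price = $261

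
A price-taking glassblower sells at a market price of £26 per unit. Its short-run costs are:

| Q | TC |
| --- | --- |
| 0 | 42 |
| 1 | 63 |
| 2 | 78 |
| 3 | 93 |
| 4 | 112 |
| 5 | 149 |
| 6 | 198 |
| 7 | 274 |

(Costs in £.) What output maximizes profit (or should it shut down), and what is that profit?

Compute π = P·Q − TC at each output: Q=0: -42; Q=1: -37; Q=2: -26; Q=3: -15; Q=4: -8; Q=5: -19; Q=6: -42; Q=7: -92.
Profit is maximized at Q = 4. AVC there is 70/4 = £17.50 ≤ P, so producing beats shutting down (which would give -£42).

Q = 4; profit = -£8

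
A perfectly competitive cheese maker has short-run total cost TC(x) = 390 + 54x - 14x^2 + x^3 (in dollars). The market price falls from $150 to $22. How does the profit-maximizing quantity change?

MC = 54 - 28x + 3x^2; the shutdown threshold is min AVC = $5 (at x = 7).
At P = $150 ≥ min AVC, set P = MC on the rising branch: x = 12.
At P = $22 ≥ min AVC, set P = MC: x = 8. The firm stays open but cuts output.

Output falls from 12 to 8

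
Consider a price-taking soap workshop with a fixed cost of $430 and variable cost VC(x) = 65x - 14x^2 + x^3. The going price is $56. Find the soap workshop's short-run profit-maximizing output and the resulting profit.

Profit = -$106 at x = 9

AVC = 65 - 14x + x^2 has its minimum $16 at x = 7; price $56 clears that bar, so the firm operates.
MC = 65 - 28x + 3x^2. Setting P = MC and taking the root on the rising branch gives x* = 9.
TR = 56·9 = 504. TC = 430 + 180 = 610. Profit = 504 − 610 = -$106.
By producing, the firm covers all variable cost plus $324 of fixed cost; shutting down would lose the full $430.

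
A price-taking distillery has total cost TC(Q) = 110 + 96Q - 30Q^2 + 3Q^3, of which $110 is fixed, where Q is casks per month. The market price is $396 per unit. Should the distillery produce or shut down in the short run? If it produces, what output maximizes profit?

Produce at Q = 10

Variable cost is VC = 96Q - 30Q^2 + 3Q^3, so AVC = VC/Q = 96 - 30Q + 3Q^2 and MC = dTC/dQ = 96 - 60Q + 9Q^2.
AVC hits its minimum where MC = AVC, at Q = 5, giving min AVC = 96 - 30·5 + 3·5^2 = $21.
Because $396 ≥ $21, revenue can cover variable cost; the firm operates.
P = MC gives -300 - 60Q + 9Q^2 = 0, with roots -10/3 and 10. Take the larger (rising MC): Q* = 10.
Check: AVC at Q = 10 is $96 ≤ P, so revenue covers variable cost.
Profit = P·Q − TC = 396·10 − 1070 = $2890.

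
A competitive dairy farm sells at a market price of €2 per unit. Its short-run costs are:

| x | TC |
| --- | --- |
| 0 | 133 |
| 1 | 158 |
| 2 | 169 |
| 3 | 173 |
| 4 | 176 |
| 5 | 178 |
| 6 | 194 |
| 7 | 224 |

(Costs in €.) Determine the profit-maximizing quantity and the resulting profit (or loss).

Tabulate TR − TC: x=0: -133; x=1: -156; x=2: -165; x=3: -167; x=4: -168; x=5: -168; x=6: -182; x=7: -210.
Profit is highest at x = 0. Equivalently, the lowest AVC in the table is 45/5 ≈ €9 at x = 5, and P = €2 falls below it — price never covers variable cost, so the firm shuts down and loses only its fixed cost.

x = 0 (shut down); profit = -€133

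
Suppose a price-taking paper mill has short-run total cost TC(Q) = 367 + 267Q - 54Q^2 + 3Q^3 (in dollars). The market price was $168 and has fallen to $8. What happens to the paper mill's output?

MC = 267 - 108Q + 9Q^2; the shutdown threshold is min AVC = $24 (at Q = 9).
With P = $168 above the shutdown price, P = MC gives Q = 11.
At P = $8 < min AVC = $24, price no longer covers variable cost at any output, so the firm shuts down: Q = 0.

Output falls from 11 to 0 (the firm shuts down)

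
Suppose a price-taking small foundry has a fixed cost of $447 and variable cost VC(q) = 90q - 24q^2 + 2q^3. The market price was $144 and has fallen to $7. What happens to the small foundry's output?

Output falls from 9 to 0 (the firm shuts down)

AVC = 90 - 24q + 2q^2, minimized at q = 6 where min AVC = $18. MC = 90 - 48q + 6q^2.
With P = $144 above the shutdown price, P = MC gives q = 9.
At P = $7 < min AVC = $18, price no longer covers variable cost at any output, so the firm shuts down: q = 0.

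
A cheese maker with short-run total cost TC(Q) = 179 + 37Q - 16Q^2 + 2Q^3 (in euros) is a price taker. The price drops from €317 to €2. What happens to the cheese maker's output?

Output falls from 10 to 0 (the firm shuts down)

AVC = 37 - 16Q + 2Q^2, minimized at Q = 4 where min AVC = €5. MC = 37 - 32Q + 6Q^2.
At P = €317 ≥ min AVC, set P = MC on the rising branch: Q = 10.
At P = €2 < min AVC = €5, price no longer covers variable cost at any output, so the firm shuts down: Q = 0.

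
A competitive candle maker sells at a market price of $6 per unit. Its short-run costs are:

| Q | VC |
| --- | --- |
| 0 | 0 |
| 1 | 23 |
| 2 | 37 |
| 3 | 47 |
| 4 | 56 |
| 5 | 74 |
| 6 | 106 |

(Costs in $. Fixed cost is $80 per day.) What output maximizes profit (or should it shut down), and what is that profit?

Profit at each row (π = 6Q − TC): Q=0: -80; Q=1: -97; Q=2: -105; Q=3: -109; Q=4: -112; Q=5: -124; Q=6: -150.
Profit is highest at Q = 0. Equivalently, the lowest AVC in the table is 56/4 ≈ $14 at Q = 4, and P = $6 falls below it — price never covers variable cost, so the firm shuts down and loses only its fixed cost.

Q = 0 (shut down); profit = -$80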